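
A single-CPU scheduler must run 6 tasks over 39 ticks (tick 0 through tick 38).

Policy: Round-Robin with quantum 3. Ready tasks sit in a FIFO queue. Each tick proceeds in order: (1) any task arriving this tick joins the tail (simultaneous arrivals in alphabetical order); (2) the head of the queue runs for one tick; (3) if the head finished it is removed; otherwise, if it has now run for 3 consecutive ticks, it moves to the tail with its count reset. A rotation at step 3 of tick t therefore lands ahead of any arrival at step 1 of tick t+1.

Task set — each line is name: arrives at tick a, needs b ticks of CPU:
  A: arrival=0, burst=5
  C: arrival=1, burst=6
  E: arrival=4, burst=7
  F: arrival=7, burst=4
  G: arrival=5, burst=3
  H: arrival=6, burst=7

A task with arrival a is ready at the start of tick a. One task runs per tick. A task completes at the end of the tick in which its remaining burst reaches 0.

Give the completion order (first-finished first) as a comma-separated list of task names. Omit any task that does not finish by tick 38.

t=0: queue=[A] q_used=0 → run A
t=1: queue=[A,C] q_used=1 → run A
t=2: queue=[A,C] q_used=2 → run A
t=3: queue=[C,A] q_used=0 → run C
t=4: queue=[C,A,E] q_used=1 → run C
t=5: queue=[C,A,E,G] q_used=2 → run C
t=6: queue=[A,E,G,C,H] q_used=0 → run A
t=7: queue=[A,E,G,C,H,F] q_used=1 → run A
t=8: queue=[E,G,C,H,F] q_used=0 → run E
t=9: queue=[E,G,C,H,F] q_used=1 → run E
t=10: queue=[E,G,C,H,F] q_used=2 → run E
t=11: queue=[G,C,H,F,E] q_used=0 → run G
t=12: queue=[G,C,H,F,E] q_used=1 → run G
t=13: queue=[G,C,H,F,E] q_used=2 → run G
t=14: queue=[C,H,F,E] q_used=0 → run C
t=15: queue=[C,H,F,E] q_used=1 → run C
t=16: queue=[C,H,F,E] q_used=2 → run C
t=17: queue=[H,F,E] q_used=0 → run H
t=18: queue=[H,F,E] q_used=1 → run H
t=19: queue=[H,F,E] q_used=2 → run H
t=20: queue=[F,E,H] q_used=0 → run F
t=21: queue=[F,E,H] q_used=1 → run F
t=22: queue=[F,E,H] q_used=2 → run F
t=23: queue=[E,H,F] q_used=0 → run E
t=24: queue=[E,H,F] q_used=1 → run E
t=25: queue=[E,H,F] q_used=2 → run E
t=26: queue=[H,F,E] q_used=0 → run H
t=27: queue=[H,F,E] q_used=1 → run H
t=28: queue=[H,F,E] q_used=2 → run H
t=29: queue=[F,E,H] q_used=0 → run F
t=30: queue=[E,H] q_used=0 → run E
t=31: queue=[H] q_used=0 → run H
t=32: (idle)
t=33: (idle)
t=34: (idle)
t=35: (idle)
t=36: (idle)
t=37: (idle)
t=38: (idle)

completion order = A, G, C, F, E, H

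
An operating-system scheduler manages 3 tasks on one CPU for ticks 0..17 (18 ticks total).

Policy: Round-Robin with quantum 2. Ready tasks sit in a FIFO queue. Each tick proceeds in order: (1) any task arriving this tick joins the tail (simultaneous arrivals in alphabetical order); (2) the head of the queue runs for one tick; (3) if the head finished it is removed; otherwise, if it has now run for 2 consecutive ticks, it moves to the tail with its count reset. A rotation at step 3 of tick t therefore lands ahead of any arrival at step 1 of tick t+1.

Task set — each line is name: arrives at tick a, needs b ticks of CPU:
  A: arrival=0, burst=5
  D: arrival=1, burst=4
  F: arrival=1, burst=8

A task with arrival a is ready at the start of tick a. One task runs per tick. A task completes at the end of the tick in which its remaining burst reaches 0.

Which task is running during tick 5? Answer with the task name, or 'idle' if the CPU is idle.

t=0: queue=[A] q_used=0 → run A
t=1: queue=[A,D,F] q_used=1 → run A
t=2: queue=[D,F,A] q_used=0 → run D
t=3: queue=[D,F,A] q_used=1 → run D
t=4: queue=[F,A,D] q_used=0 → run F
t=5: queue=[F,A,D] q_used=1 → run F
t=6: queue=[A,D,F] q_used=0 → run A
t=7: queue=[A,D,F] q_used=1 → run A
t=8: queue=[D,F,A] q_used=0 → run D
t=9: queue=[D,F,A] q_used=1 → run D
t=10: queue=[F,A] q_used=0 → run F
t=11: queue=[F,A] q_used=1 → run F
t=12: queue=[A,F] q_used=0 → run A
t=13: queue=[F] q_used=0 → run F
t=14: queue=[F] q_used=1 → run F
t=15: queue=[F] q_used=0 → run F
t=16: queue=[F] q_used=1 → run F
t=17: (idle)

running at tick 5 = F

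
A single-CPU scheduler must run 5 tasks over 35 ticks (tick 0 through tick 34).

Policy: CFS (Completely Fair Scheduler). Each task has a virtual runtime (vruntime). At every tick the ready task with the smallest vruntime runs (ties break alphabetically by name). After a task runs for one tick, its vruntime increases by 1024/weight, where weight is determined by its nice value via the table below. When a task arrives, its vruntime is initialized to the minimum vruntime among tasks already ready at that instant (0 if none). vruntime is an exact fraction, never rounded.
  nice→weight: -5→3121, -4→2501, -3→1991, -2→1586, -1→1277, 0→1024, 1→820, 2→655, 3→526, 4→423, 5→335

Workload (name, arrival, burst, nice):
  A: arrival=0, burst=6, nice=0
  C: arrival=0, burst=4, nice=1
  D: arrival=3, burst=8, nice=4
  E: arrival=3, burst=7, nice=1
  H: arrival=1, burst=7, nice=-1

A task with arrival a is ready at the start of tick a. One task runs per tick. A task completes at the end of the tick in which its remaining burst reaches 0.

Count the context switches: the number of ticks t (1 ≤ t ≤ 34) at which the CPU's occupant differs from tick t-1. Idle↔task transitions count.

context switches = 28

t=0: vr[A=0 C=0] → run A
t=1: vr[A=1 C=0 H=0] → run C
t=2: vr[A=1 C=256/205 H=0] → run H
t=3: vr[A=1 C=256/205 D=1024/1277 E=1024/1277 H=1024/1277] → run D
t=4: vr[A=1 C=256/205 D=1740800/540171 E=1024/1277 H=1024/1277] → run E
t=5: vr[A=1 C=256/205 D=1740800/540171 E=536832/261785 H=1024/1277] → run H
t=6: vr[A=1 C=256/205 D=1740800/540171 E=536832/261785 H=2048/1277] → run A
t=7: vr[A=2 C=256/205 D=1740800/540171 E=536832/261785 H=2048/1277] → run C
t=8: vr[A=2 C=512/205 D=1740800/540171 E=536832/261785 H=2048/1277] → run H
t=9: vr[A=2 C=512/205 D=1740800/540171 E=536832/261785 H=3072/1277] → run A
t=10: vr[A=3 C=512/205 D=1740800/540171 E=536832/261785 H=3072/1277] → run E
t=11: vr[A=3 C=512/205 D=1740800/540171 E=863744/261785 H=3072/1277] → run H
t=12: vr[A=3 C=512/205 D=1740800/540171 E=863744/261785 H=4096/1277] → run C
t=13: vr[A=3 C=768/205 D=1740800/540171 E=863744/261785 H=4096/1277] → run A
t=14: vr[A=4 C=768/205 D=1740800/540171 E=863744/261785 H=4096/1277] → run H
t=15: vr[A=4 C=768/205 D=1740800/540171 E=863744/261785 H=5120/1277] → run D
t=16: vr[A=4 C=768/205 D=3048448/540171 E=863744/261785 H=5120/1277] → run E
t=17: vr[A=4 C=768/205 D=3048448/540171 E=1190656/261785 H=5120/1277] → run C
t=18: vr[A=4 D=3048448/540171 E=1190656/261785 H=5120/1277] → run A
t=19: vr[A=5 D=3048448/540171 E=1190656/261785 H=5120/1277] → run H
t=20: vr[A=5 D=3048448/540171 E=1190656/261785 H=6144/1277] → run E
t=21: vr[A=5 D=3048448/540171 E=1517568/261785 H=6144/1277] → run H
t=22: vr[A=5 D=3048448/540171 E=1517568/261785] → run A
t=23: vr[D=3048448/540171 E=1517568/261785] → run D
t=24: vr[D=1452032/180057 E=1517568/261785] → run E
t=25: vr[D=1452032/180057 E=368896/52357] → run E
t=26: vr[D=1452032/180057 E=2171392/261785] → run D
t=27: vr[D=5663744/540171 E=2171392/261785] → run E
t=28: vr[D=5663744/540171] → run D
t=29: vr[D=6971392/540171] → run D
t=30: vr[D=2759680/180057] → run D
t=31: vr[D=9586688/540171] → run D
t=32: (idle)
t=33: (idle)
t=34: (idle)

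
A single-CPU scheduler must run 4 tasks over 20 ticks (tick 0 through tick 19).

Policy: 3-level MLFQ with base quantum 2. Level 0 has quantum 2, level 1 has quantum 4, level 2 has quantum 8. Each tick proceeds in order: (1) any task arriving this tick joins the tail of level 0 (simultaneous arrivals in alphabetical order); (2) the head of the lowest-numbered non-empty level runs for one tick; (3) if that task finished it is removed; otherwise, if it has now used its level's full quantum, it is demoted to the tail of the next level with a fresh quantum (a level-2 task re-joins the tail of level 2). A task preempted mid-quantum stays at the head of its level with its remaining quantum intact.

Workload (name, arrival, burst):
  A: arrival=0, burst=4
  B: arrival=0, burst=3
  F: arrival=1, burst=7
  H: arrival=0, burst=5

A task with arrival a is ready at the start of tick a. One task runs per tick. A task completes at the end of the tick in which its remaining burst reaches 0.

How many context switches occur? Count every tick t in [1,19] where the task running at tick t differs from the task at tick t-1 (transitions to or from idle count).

context switches = 8

t=0: L0/L1/L2 = ABH/-/- → run A
t=1: L0/L1/L2 = ABHF/-/- → run A
t=2: L0/L1/L2 = BHF/A/- → run B
t=3: L0/L1/L2 = BHF/A/- → run B
t=4: L0/L1/L2 = HF/AB/- → run H
t=5: L0/L1/L2 = HF/AB/- → run H
t=6: L0/L1/L2 = F/ABH/- → run F
t=7: L0/L1/L2 = F/ABH/- → run F
t=8: L0/L1/L2 = -/ABHF/- → run A
t=9: L0/L1/L2 = -/ABHF/- → run A
t=10: L0/L1/L2 = -/BHF/- → run B
t=11: L0/L1/L2 = -/HF/- → run H
t=12: L0/L1/L2 = -/HF/- → run H
t=13: L0/L1/L2 = -/HF/- → run H
t=14: L0/L1/L2 = -/F/- → run F
t=15: L0/L1/L2 = -/F/- → run F
t=16: L0/L1/L2 = -/F/- → run F
t=17: L0/L1/L2 = -/F/- → run F
t=18: L0/L1/L2 = -/-/F → run F
t=19: (idle)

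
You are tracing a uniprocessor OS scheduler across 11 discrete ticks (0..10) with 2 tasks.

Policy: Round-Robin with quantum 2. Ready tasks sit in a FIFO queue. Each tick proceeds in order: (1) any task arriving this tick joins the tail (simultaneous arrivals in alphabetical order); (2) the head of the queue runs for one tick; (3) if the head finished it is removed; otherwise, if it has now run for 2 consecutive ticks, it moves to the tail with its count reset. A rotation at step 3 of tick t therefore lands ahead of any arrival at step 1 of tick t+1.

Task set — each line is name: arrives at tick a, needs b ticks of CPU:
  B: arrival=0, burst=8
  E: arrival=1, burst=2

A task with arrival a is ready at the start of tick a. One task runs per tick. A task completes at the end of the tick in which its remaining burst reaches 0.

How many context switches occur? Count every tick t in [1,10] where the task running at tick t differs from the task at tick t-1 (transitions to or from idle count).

t=0: queue=[B] q_used=0 → run B
t=1: queue=[B,E] q_used=1 → run B
t=2: queue=[E,B] q_used=0 → run E
t=3: queue=[E,B] q_used=1 → run E
t=4: queue=[B] q_used=0 → run B
t=5: queue=[B] q_used=1 → run B
t=6: queue=[B] q_used=0 → run B
t=7: queue=[B] q_used=1 → run B
t=8: queue=[B] q_used=0 → run B
t=9: queue=[B] q_used=1 → run B
t=10: (idle)

context switches = 3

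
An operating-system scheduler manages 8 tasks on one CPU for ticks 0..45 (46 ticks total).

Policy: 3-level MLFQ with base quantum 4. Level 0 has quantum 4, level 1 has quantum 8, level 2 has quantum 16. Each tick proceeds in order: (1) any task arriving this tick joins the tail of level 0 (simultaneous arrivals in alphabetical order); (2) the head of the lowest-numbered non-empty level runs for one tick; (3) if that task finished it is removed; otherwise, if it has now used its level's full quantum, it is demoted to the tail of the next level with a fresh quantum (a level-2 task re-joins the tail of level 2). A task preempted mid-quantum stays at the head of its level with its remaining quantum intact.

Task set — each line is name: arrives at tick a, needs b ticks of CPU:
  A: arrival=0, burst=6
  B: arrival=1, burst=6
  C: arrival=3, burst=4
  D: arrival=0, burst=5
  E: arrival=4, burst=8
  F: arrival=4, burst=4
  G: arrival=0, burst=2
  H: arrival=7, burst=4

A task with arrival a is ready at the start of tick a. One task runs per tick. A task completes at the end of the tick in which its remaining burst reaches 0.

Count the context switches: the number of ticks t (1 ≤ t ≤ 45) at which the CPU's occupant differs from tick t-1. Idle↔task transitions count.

context switches = 12

t=0: L0/L1/L2 = ADG/-/- → run A
t=1: L0/L1/L2 = ADGB/-/- → run A
t=2: L0/L1/L2 = ADGB/-/- → run A
t=3: L0/L1/L2 = ADGBC/-/- → run A
t=4: L0/L1/L2 = DGBCEF/A/- → run D
t=5: L0/L1/L2 = DGBCEF/A/- → run D
t=6: L0/L1/L2 = DGBCEF/A/- → run D
t=7: L0/L1/L2 = DGBCEFH/A/- → run D
t=8: L0/L1/L2 = GBCEFH/AD/- → run G
t=9: L0/L1/L2 = GBCEFH/AD/- → run G
t=10: L0/L1/L2 = BCEFH/AD/- → run B
t=11: L0/L1/L2 = BCEFH/AD/- → run B
t=12: L0/L1/L2 = BCEFH/AD/- → run B
t=13: L0/L1/L2 = BCEFH/AD/- → run B
t=14: L0/L1/L2 = CEFH/ADB/- → run C
t=15: L0/L1/L2 = CEFH/ADB/- → run C
t=16: L0/L1/L2 = CEFH/ADB/- → run C
t=17: L0/L1/L2 = CEFH/ADB/- → run C
t=18: L0/L1/L2 = EFH/ADB/- → run E
t=19: L0/L1/L2 = EFH/ADB/- → run E
t=20: L0/L1/L2 = EFH/ADB/- → run E
t=21: L0/L1/L2 = EFH/ADB/- → run E
t=22: L0/L1/L2 = FH/ADBE/- → run F
t=23: L0/L1/L2 = FH/ADBE/- → run F
t=24: L0/L1/L2 = FH/ADBE/- → run F
t=25: L0/L1/L2 = FH/ADBE/- → run F
t=26: L0/L1/L2 = H/ADBE/- → run H
t=27: L0/L1/L2 = H/ADBE/- → run H
t=28: L0/L1/L2 = H/ADBE/- → run H
t=29: L0/L1/L2 = H/ADBE/- → run H
t=30: L0/L1/L2 = -/ADBE/- → run A
t=31: L0/L1/L2 = -/ADBE/- → run A
t=32: L0/L1/L2 = -/DBE/- → run D
t=33: L0/L1/L2 = -/BE/- → run B
t=34: L0/L1/L2 = -/BE/- → run B
t=35: L0/L1/L2 = -/E/- → run E
t=36: L0/L1/L2 = -/E/- → run E
t=37: L0/L1/L2 = -/E/- → run E
t=38: L0/L1/L2 = -/E/- → run E
t=39: (idle)
t=40: (idle)
t=41: (idle)
t=42: (idle)
t=43: (idle)
t=44: (idle)
t=45: (idle)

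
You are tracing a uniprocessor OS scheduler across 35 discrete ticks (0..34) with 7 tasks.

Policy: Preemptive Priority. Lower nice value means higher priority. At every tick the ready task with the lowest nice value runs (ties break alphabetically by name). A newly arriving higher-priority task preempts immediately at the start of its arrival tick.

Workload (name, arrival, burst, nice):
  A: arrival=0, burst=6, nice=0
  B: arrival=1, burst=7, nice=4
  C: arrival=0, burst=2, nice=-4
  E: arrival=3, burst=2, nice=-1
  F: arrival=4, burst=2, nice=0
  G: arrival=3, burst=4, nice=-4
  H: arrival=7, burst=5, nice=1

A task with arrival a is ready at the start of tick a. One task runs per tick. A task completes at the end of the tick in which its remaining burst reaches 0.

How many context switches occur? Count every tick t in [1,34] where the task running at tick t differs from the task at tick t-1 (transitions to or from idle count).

context switches = 8

t=0: ready={A,C} → run C
t=1: ready={A,B,C} → run C
t=2: ready={A,B} → run A
t=3: ready={A,B,E,G} → run G
t=4: ready={A,B,E,F,G} → run G
t=5: ready={A,B,E,F,G} → run G
t=6: ready={A,B,E,F,G} → run G
t=7: ready={A,B,E,F,H} → run E
t=8: ready={A,B,E,F,H} → run E
t=9: ready={A,B,F,H} → run A
t=10: ready={A,B,F,H} → run A
t=11: ready={A,B,F,H} → run A
t=12: ready={A,B,F,H} → run A
t=13: ready={A,B,F,H} → run A
t=14: ready={B,F,H} → run F
t=15: ready={B,F,H} → run F
t=16: ready={B,H} → run H
t=17: ready={B,H} → run H
t=18: ready={B,H} → run H
t=19: ready={B,H} → run H
t=20: ready={B,H} → run H
t=21: ready={B} → run B
t=22: ready={B} → run B
t=23: ready={B} → run B
t=24: ready={B} → run B
t=25: ready={B} → run B
t=26: ready={B} → run B
t=27: ready={B} → run B
t=28: (idle)
t=29: (idle)
t=30: (idle)
t=31: (idle)
t=32: (idle)
t=33: (idle)
t=34: (idle)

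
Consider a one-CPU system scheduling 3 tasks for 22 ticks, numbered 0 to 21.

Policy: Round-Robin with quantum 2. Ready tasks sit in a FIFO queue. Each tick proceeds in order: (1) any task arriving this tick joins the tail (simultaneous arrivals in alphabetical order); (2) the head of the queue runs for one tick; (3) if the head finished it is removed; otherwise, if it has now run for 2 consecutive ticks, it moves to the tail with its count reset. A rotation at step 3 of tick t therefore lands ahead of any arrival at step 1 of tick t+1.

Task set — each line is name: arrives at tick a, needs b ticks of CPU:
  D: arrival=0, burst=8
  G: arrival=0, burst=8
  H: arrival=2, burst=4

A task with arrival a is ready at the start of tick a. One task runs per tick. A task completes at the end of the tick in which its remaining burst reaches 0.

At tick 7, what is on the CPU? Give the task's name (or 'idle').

t=0: queue=[D,G] q_used=0 → run D
t=1: queue=[D,G] q_used=1 → run D
t=2: queue=[G,D,H] q_used=0 → run G
t=3: queue=[G,D,H] q_used=1 → run G
t=4: queue=[D,H,G] q_used=0 → run D
t=5: queue=[D,H,G] q_used=1 → run D
t=6: queue=[H,G,D] q_used=0 → run H
t=7: queue=[H,G,D] q_used=1 → run H
t=8: queue=[G,D,H] q_used=0 → run G
t=9: queue=[G,D,H] q_used=1 → run G
t=10: queue=[D,H,G] q_used=0 → run D
t=11: queue=[D,H,G] q_used=1 → run D
t=12: queue=[H,G,D] q_used=0 → run H
t=13: queue=[H,G,D] q_used=1 → run H
t=14: queue=[G,D] q_used=0 → run G
t=15: queue=[G,D] q_used=1 → run G
t=16: queue=[D,G] q_used=0 → run D
t=17: queue=[D,G] q_used=1 → run D
t=18: queue=[G] q_used=0 → run G
t=19: queue=[G] q_used=1 → run G
t=20: (idle)
t=21: (idle)

running at tick 7 = H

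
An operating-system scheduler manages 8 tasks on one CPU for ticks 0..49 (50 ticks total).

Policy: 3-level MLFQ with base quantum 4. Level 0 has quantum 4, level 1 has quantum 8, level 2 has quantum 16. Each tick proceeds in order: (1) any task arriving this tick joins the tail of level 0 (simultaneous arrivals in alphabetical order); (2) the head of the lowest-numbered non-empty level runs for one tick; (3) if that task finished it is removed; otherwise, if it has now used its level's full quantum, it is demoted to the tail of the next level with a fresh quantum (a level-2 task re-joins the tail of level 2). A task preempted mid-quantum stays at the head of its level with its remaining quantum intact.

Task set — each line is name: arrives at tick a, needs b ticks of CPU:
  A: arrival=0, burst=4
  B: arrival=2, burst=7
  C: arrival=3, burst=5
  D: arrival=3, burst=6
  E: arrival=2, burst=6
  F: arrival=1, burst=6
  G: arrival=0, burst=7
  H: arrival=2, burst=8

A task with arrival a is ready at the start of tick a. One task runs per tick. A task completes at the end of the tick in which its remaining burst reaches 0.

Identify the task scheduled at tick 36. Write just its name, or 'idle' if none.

t=0: L0/L1/L2 = AG/-/- → run A
t=1: L0/L1/L2 = AGF/-/- → run A
t=2: L0/L1/L2 = AGFBEH/-/- → run A
t=3: L0/L1/L2 = AGFBEHCD/-/- → run A
t=4: L0/L1/L2 = GFBEHCD/-/- → run G
t=5: L0/L1/L2 = GFBEHCD/-/- → run G
t=6: L0/L1/L2 = GFBEHCD/-/- → run G
t=7: L0/L1/L2 = GFBEHCD/-/- → run G
t=8: L0/L1/L2 = FBEHCD/G/- → run F
t=9: L0/L1/L2 = FBEHCD/G/- → run F
t=10: L0/L1/L2 = FBEHCD/G/- → run F
t=11: L0/L1/L2 = FBEHCD/G/- → run F
t=12: L0/L1/L2 = BEHCD/GF/- → run B
t=13: L0/L1/L2 = BEHCD/GF/- → run B
t=14: L0/L1/L2 = BEHCD/GF/- → run B
t=15: L0/L1/L2 = BEHCD/GF/- → run B
t=16: L0/L1/L2 = EHCD/GFB/- → run E
t=17: L0/L1/L2 = EHCD/GFB/- → run E
t=18: L0/L1/L2 = EHCD/GFB/- → run E
t=19: L0/L1/L2 = EHCD/GFB/- → run E
t=20: L0/L1/L2 = HCD/GFBE/- → run H
t=21: L0/L1/L2 = HCD/GFBE/- → run H
t=22: L0/L1/L2 = HCD/GFBE/- → run H
t=23: L0/L1/L2 = HCD/GFBE/- → run H
t=24: L0/L1/L2 = CD/GFBEH/- → run C
t=25: L0/L1/L2 = CD/GFBEH/- → run C
t=26: L0/L1/L2 = CD/GFBEH/- → run C
t=27: L0/L1/L2 = CD/GFBEH/- → run C
t=28: L0/L1/L2 = D/GFBEHC/- → run D
t=29: L0/L1/L2 = D/GFBEHC/- → run D
t=30: L0/L1/L2 = D/GFBEHC/- → run D
t=31: L0/L1/L2 = D/GFBEHC/- → run D
t=32: L0/L1/L2 = -/GFBEHCD/- → run G
t=33: L0/L1/L2 = -/GFBEHCD/- → run G
t=34: L0/L1/L2 = -/GFBEHCD/- → run G
t=35: L0/L1/L2 = -/FBEHCD/- → run F
t=36: L0/L1/L2 = -/FBEHCD/- → run F
t=37: L0/L1/L2 = -/BEHCD/- → run B
t=38: L0/L1/L2 = -/BEHCD/- → run B
t=39: L0/L1/L2 = -/BEHCD/- → run B
t=40: L0/L1/L2 = -/EHCD/- → run E
t=41: L0/L1/L2 = -/EHCD/- → run E
t=42: L0/L1/L2 = -/HCD/- → run H
t=43: L0/L1/L2 = -/HCD/- → run H
t=44: L0/L1/L2 = -/HCD/- → run H
t=45: L0/L1/L2 = -/HCD/- → run H
t=46: L0/L1/L2 = -/CD/- → run C
t=47: L0/L1/L2 = -/D/- → run D
t=48: L0/L1/L2 = -/D/- → run D
t=49: (idle)

running at tick 36 = F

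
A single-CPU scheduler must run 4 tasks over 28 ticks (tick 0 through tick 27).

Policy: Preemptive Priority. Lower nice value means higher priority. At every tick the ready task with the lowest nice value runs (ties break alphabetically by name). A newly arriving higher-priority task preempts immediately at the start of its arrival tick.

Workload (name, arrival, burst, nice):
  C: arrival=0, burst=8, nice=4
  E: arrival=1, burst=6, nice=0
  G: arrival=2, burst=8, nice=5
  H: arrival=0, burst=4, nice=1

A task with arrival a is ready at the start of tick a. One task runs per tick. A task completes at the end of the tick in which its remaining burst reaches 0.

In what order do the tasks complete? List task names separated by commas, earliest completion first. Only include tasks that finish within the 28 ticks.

completion order = E, H, C, G

t=0: ready={C,H} → run H
t=1: ready={C,E,H} → run E
t=2: ready={C,E,G,H} → run E
t=3: ready={C,E,G,H} → run E
t=4: ready={C,E,G,H} → run E
t=5: ready={C,E,G,H} → run E
t=6: ready={C,E,G,H} → run E
t=7: ready={C,G,H} → run H
t=8: ready={C,G,H} → run H
t=9: ready={C,G,H} → run H
t=10: ready={C,G} → run C
t=11: ready={C,G} → run C
t=12: ready={C,G} → run C
t=13: ready={C,G} → run C
t=14: ready={C,G} → run C
t=15: ready={C,G} → run C
t=16: ready={C,G} → run C
t=17: ready={C,G} → run C
t=18: ready={G} → run G
t=19: ready={G} → run G
t=20: ready={G} → run G
t=21: ready={G} → run G
t=22: ready={G} → run G
t=23: ready={G} → run G
t=24: ready={G} → run G
t=25: ready={G} → run G
t=26: (idle)
t=27: (idle)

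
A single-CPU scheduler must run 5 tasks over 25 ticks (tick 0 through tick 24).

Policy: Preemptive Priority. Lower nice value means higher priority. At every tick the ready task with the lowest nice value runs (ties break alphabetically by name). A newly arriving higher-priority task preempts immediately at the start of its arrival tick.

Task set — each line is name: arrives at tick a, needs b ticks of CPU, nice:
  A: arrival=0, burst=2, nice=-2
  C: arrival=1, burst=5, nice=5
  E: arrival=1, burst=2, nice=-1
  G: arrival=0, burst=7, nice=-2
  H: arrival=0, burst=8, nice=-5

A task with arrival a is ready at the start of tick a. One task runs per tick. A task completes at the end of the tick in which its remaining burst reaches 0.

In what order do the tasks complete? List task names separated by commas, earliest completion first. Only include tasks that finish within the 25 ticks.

completion order = H, A, G, E, C

t=0: ready={A,G,H} → run H
t=1: ready={A,C,E,G,H} → run H
t=2: ready={A,C,E,G,H} → run H
t=3: ready={A,C,E,G,H} → run H
t=4: ready={A,C,E,G,H} → run H
t=5: ready={A,C,E,G,H} → run H
t=6: ready={A,C,E,G,H} → run H
t=7: ready={A,C,E,G,H} → run H
t=8: ready={A,C,E,G} → run A
t=9: ready={A,C,E,G} → run A
t=10: ready={C,E,G} → run G
t=11: ready={C,E,G} → run G
t=12: ready={C,E,G} → run G
t=13: ready={C,E,G} → run G
t=14: ready={C,E,G} → run G
t=15: ready={C,E,G} → run G
t=16: ready={C,E,G} → run G
t=17: ready={C,E} → run E
t=18: ready={C,E} → run E
t=19: ready={C} → run C
t=20: ready={C} → run C
t=21: ready={C} → run C
t=22: ready={C} → run C
t=23: ready={C} → run C
t=24: (idle)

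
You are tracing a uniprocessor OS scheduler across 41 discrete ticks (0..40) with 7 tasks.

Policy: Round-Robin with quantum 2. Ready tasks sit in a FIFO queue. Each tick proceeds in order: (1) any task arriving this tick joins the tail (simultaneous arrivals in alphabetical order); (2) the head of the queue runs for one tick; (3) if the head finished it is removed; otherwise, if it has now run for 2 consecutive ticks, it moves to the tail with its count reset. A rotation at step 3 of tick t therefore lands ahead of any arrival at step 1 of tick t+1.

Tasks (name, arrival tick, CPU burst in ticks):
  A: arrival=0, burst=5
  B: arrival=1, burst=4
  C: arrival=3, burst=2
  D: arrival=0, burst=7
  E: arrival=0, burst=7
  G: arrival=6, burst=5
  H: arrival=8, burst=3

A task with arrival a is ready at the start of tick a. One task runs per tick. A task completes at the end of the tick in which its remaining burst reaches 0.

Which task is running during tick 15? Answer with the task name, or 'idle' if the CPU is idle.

t=0: queue=[A,D,E] q_used=0 → run A
t=1: queue=[A,D,E,B] q_used=1 → run A
t=2: queue=[D,E,B,A] q_used=0 → run D
t=3: queue=[D,E,B,A,C] q_used=1 → run D
t=4: queue=[E,B,A,C,D] q_used=0 → run E
t=5: queue=[E,B,A,C,D] q_used=1 → run E
t=6: queue=[B,A,C,D,E,G] q_used=0 → run B
t=7: queue=[B,A,C,D,E,G] q_used=1 → run B
t=8: queue=[A,C,D,E,G,B,H] q_used=0 → run A
t=9: queue=[A,C,D,E,G,B,H] q_used=1 → run A
t=10: queue=[C,D,E,G,B,H,A] q_used=0 → run C
t=11: queue=[C,D,E,G,B,H,A] q_used=1 → run C
t=12: queue=[D,E,G,B,H,A] q_used=0 → run D
t=13: queue=[D,E,G,B,H,A] q_used=1 → run D
t=14: queue=[E,G,B,H,A,D] q_used=0 → run E
t=15: queue=[E,G,B,H,A,D] q_used=1 → run E
t=16: queue=[G,B,H,A,D,E] q_used=0 → run G
t=17: queue=[G,B,H,A,D,E] q_used=1 → run G
t=18: queue=[B,H,A,D,E,G] q_used=0 → run B
t=19: queue=[B,H,A,D,E,G] q_used=1 → run B
t=20: queue=[H,A,D,E,G] q_used=0 → run H
t=21: queue=[H,A,D,E,G] q_used=1 → run H
t=22: queue=[A,D,E,G,H] q_used=0 → run A
t=23: queue=[D,E,G,H] q_used=0 → run D
t=24: queue=[D,E,G,H] q_used=1 → run D
t=25: queue=[E,G,H,D] q_used=0 → run E
t=26: queue=[E,G,H,D] q_used=1 → run E
t=27: queue=[G,H,D,E] q_used=0 → run G
t=28: queue=[G,H,D,E] q_used=1 → run G
t=29: queue=[H,D,E,G] q_used=0 → run H
t=30: queue=[D,E,G] q_used=0 → run D
t=31: queue=[E,G] q_used=0 → run E
t=32: queue=[G] q_used=0 → run G
t=33: (idle)
t=34: (idle)
t=35: (idle)
t=36: (idle)
t=37: (idle)
t=38: (idle)
t=39: (idle)
t=40: (idle)

running at tick 15 = E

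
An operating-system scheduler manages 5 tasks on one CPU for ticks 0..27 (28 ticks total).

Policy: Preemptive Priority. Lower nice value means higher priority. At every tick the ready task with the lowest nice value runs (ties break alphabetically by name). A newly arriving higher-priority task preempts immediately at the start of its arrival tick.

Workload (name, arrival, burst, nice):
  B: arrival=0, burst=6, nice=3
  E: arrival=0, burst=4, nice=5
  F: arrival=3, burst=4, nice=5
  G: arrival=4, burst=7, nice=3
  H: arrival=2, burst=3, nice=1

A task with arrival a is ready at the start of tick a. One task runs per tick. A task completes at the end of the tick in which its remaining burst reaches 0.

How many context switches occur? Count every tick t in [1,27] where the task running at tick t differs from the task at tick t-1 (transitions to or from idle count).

context switches = 6

t=0: ready={B,E} → run B
t=1: ready={B,E} → run B
t=2: ready={B,E,H} → run H
t=3: ready={B,E,F,H} → run H
t=4: ready={B,E,F,G,H} → run H
t=5: ready={B,E,F,G} → run B
t=6: ready={B,E,F,G} → run B
t=7: ready={B,E,F,G} → run B
t=8: ready={B,E,F,G} → run B
t=9: ready={E,F,G} → run G
t=10: ready={E,F,G} → run G
t=11: ready={E,F,G} → run G
t=12: ready={E,F,G} → run G
t=13: ready={E,F,G} → run G
t=14: ready={E,F,G} → run G
t=15: ready={E,F,G} → run G
t=16: ready={E,F} → run E
t=17: ready={E,F} → run E
t=18: ready={E,F} → run E
t=19: ready={E,F} → run E
t=20: ready={F} → run F
t=21: ready={F} → run F
t=22: ready={F} → run F
t=23: ready={F} → run F
t=24: (idle)
t=25: (idle)
t=26: (idle)
t=27: (idle)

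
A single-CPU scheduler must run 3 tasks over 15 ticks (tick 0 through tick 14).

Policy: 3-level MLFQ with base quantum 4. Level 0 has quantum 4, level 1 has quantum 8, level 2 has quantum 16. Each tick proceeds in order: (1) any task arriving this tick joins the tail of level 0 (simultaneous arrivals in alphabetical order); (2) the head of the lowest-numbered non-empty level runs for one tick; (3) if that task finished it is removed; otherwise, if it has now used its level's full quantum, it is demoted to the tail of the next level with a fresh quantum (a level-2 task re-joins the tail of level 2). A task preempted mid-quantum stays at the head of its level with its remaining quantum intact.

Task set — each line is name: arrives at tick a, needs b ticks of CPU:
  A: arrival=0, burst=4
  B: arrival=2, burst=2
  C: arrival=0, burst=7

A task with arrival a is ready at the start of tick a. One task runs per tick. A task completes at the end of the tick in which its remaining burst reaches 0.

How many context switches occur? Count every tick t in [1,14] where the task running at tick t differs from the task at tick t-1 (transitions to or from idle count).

t=0: L0/L1/L2 = AC/-/- → run A
t=1: L0/L1/L2 = AC/-/- → run A
t=2: L0/L1/L2 = ACB/-/- → run A
t=3: L0/L1/L2 = ACB/-/- → run A
t=4: L0/L1/L2 = CB/-/- → run C
t=5: L0/L1/L2 = CB/-/- → run C
t=6: L0/L1/L2 = CB/-/- → run C
t=7: L0/L1/L2 = CB/-/- → run C
t=8: L0/L1/L2 = B/C/- → run B
t=9: L0/L1/L2 = B/C/- → run B
t=10: L0/L1/L2 = -/C/- → run C
t=11: L0/L1/L2 = -/C/- → run C
t=12: L0/L1/L2 = -/C/- → run C
t=13: (idle)
t=14: (idle)

context switches = 4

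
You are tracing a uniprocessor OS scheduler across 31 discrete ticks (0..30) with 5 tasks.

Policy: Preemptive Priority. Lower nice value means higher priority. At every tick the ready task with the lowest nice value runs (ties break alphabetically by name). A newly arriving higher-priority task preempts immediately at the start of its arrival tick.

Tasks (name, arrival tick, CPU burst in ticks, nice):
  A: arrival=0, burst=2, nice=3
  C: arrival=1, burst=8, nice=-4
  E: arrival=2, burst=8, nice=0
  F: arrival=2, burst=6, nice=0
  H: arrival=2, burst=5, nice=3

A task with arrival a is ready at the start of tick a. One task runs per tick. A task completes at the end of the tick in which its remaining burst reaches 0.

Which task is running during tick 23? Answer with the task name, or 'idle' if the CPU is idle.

t=0: ready={A} → run A
t=1: ready={A,C} → run C
t=2: ready={A,C,E,F,H} → run C
t=3: ready={A,C,E,F,H} → run C
t=4: ready={A,C,E,F,H} → run C
t=5: ready={A,C,E,F,H} → run C
t=6: ready={A,C,E,F,H} → run C
t=7: ready={A,C,E,F,H} → run C
t=8: ready={A,C,E,F,H} → run C
t=9: ready={A,E,F,H} → run E
t=10: ready={A,E,F,H} → run E
t=11: ready={A,E,F,H} → run E
t=12: ready={A,E,F,H} → run E
t=13: ready={A,E,F,H} → run E
t=14: ready={A,E,F,H} → run E
t=15: ready={A,E,F,H} → run E
t=16: ready={A,E,F,H} → run E
t=17: ready={A,F,H} → run F
t=18: ready={A,F,H} → run F
t=19: ready={A,F,H} → run F
t=20: ready={A,F,H} → run F
t=21: ready={A,F,H} → run F
t=22: ready={A,F,H} → run F
t=23: ready={A,H} → run A
t=24: ready={H} → run H
t=25: ready={H} → run H
t=26: ready={H} → run H
t=27: ready={H} → run H
t=28: ready={H} → run H
t=29: (idle)
t=30: (idle)

running at tick 23 = A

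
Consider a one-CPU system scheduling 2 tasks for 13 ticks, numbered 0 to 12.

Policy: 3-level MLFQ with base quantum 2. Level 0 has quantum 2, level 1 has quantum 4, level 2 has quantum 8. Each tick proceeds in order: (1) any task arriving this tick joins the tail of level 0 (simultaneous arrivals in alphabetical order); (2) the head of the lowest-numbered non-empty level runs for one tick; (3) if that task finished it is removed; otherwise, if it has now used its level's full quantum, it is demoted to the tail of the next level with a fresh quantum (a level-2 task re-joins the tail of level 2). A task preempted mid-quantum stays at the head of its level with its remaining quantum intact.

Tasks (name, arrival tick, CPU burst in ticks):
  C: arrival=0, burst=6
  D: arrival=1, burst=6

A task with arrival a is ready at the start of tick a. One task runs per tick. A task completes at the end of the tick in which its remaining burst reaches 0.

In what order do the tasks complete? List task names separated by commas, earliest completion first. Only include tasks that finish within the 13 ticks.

completion order = C, D

t=0: L0/L1/L2 = C/-/- → run C
t=1: L0/L1/L2 = CD/-/- → run C
t=2: L0/L1/L2 = D/C/- → run D
t=3: L0/L1/L2 = D/C/- → run D
t=4: L0/L1/L2 = -/CD/- → run C
t=5: L0/L1/L2 = -/CD/- → run C
t=6: L0/L1/L2 = -/CD/- → run C
t=7: L0/L1/L2 = -/CD/- → run C
t=8: L0/L1/L2 = -/D/- → run D
t=9: L0/L1/L2 = -/D/- → run D
t=10: L0/L1/L2 = -/D/- → run D
t=11: L0/L1/L2 = -/D/- → run D
t=12: (idle)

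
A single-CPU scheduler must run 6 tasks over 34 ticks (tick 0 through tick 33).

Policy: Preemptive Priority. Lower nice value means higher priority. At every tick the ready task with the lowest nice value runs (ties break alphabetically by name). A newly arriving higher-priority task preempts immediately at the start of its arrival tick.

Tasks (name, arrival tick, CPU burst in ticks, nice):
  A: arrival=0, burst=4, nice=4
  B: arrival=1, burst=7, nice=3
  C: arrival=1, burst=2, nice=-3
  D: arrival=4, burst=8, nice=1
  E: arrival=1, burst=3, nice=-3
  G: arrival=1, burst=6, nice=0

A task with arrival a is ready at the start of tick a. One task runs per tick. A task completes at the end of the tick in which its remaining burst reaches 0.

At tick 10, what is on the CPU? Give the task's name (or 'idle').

running at tick 10 = G

t=0: ready={A} → run A
t=1: ready={A,B,C,E,G} → run C
t=2: ready={A,B,C,E,G} → run C
t=3: ready={A,B,E,G} → run E
t=4: ready={A,B,D,E,G} → run E
t=5: ready={A,B,D,E,G} → run E
t=6: ready={A,B,D,G} → run G
t=7: ready={A,B,D,G} → run G
t=8: ready={A,B,D,G} → run G
t=9: ready={A,B,D,G} → run G
t=10: ready={A,B,D,G} → run G
t=11: ready={A,B,D,G} → run G
t=12: ready={A,B,D} → run D
t=13: ready={A,B,D} → run D
t=14: ready={A,B,D} → run D
t=15: ready={A,B,D} → run D
t=16: ready={A,B,D} → run D
t=17: ready={A,B,D} → run D
t=18: ready={A,B,D} → run D
t=19: ready={A,B,D} → run D
t=20: ready={A,B} → run B
t=21: ready={A,B} → run B
t=22: ready={A,B} → run B
t=23: ready={A,B} → run B
t=24: ready={A,B} → run B
t=25: ready={A,B} → run B
t=26: ready={A,B} → run B
t=27: ready={A} → run A
t=28: ready={A} → run A
t=29: ready={A} → run A
t=30: (idle)
t=31: (idle)
t=32: (idle)
t=33: (idle)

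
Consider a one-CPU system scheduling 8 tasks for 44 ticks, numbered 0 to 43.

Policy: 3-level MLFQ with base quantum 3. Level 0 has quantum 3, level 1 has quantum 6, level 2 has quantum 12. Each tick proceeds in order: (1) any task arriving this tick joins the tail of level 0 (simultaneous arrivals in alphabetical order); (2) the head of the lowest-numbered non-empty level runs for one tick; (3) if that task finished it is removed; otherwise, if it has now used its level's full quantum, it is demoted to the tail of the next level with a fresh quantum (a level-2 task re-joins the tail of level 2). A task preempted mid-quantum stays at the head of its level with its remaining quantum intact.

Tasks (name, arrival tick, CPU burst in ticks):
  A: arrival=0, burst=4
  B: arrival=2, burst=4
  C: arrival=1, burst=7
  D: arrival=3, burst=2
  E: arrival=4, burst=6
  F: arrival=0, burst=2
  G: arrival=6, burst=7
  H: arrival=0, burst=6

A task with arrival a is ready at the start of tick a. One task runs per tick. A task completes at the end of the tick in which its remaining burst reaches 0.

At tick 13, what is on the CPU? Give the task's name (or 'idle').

running at tick 13 = B

t=0: L0/L1/L2 = AFH/-/- → run A
t=1: L0/L1/L2 = AFHC/-/- → run A
t=2: L0/L1/L2 = AFHCB/-/- → run A
t=3: L0/L1/L2 = FHCBD/A/- → run F
t=4: L0/L1/L2 = FHCBDE/A/- → run F
t=5: L0/L1/L2 = HCBDE/A/- → run H
t=6: L0/L1/L2 = HCBDEG/A/- → run H
t=7: L0/L1/L2 = HCBDEG/A/- → run H
t=8: L0/L1/L2 = CBDEG/AH/- → run C
t=9: L0/L1/L2 = CBDEG/AH/- → run C
t=10: L0/L1/L2 = CBDEG/AH/- → run C
t=11: L0/L1/L2 = BDEG/AHC/- → run B
t=12: L0/L1/L2 = BDEG/AHC/- → run B
t=13: L0/L1/L2 = BDEG/AHC/- → run B
t=14: L0/L1/L2 = DEG/AHCB/- → run D
t=15: L0/L1/L2 = DEG/AHCB/- → run D
t=16: L0/L1/L2 = EG/AHCB/- → run E
t=17: L0/L1/L2 = EG/AHCB/- → run E
t=18: L0/L1/L2 = EG/AHCB/- → run E
t=19: L0/L1/L2 = G/AHCBE/- → run G
t=20: L0/L1/L2 = G/AHCBE/- → run G
t=21: L0/L1/L2 = G/AHCBE/- → run G
t=22: L0/L1/L2 = -/AHCBEG/- → run A
t=23: L0/L1/L2 = -/HCBEG/- → run H
t=24: L0/L1/L2 = -/HCBEG/- → run H
t=25: L0/L1/L2 = -/HCBEG/- → run H
t=26: L0/L1/L2 = -/CBEG/- → run C
t=27: L0/L1/L2 = -/CBEG/- → run C
t=28: L0/L1/L2 = -/CBEG/- → run C
t=29: L0/L1/L2 = -/CBEG/- → run C
t=30: L0/L1/L2 = -/BEG/- → run B
t=31: L0/L1/L2 = -/EG/- → run E
t=32: L0/L1/L2 = -/EG/- → run E
t=33: L0/L1/L2 = -/EG/- → run E
t=34: L0/L1/L2 = -/G/- → run G
t=35: L0/L1/L2 = -/G/- → run G
t=36: L0/L1/L2 = -/G/- → run G
t=37: L0/L1/L2 = -/G/- → run G
t=38: (idle)
t=39: (idle)
t=40: (idle)
t=41: (idle)
t=42: (idle)
t=43: (idle)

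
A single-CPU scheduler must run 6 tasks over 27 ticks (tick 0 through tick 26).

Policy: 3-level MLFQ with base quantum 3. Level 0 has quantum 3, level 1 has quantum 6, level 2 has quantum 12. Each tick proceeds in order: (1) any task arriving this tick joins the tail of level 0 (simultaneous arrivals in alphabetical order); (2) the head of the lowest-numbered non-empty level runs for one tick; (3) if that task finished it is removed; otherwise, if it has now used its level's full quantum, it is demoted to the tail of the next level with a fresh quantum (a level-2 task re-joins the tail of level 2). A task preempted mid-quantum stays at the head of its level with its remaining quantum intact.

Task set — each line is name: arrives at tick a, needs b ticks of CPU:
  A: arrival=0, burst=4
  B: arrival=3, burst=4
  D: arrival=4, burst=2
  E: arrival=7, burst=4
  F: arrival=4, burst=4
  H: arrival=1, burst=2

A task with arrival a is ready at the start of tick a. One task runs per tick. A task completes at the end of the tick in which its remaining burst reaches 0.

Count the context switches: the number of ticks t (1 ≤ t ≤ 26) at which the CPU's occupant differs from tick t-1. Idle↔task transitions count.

context switches = 10

t=0: L0/L1/L2 = A/-/- → run A
t=1: L0/L1/L2 = AH/-/- → run A
t=2: L0/L1/L2 = AH/-/- → run A
t=3: L0/L1/L2 = HB/A/- → run H
t=4: L0/L1/L2 = HBDF/A/- → run H
t=5: L0/L1/L2 = BDF/A/- → run B
t=6: L0/L1/L2 = BDF/A/- → run B
t=7: L0/L1/L2 = BDFE/A/- → run B
t=8: L0/L1/L2 = DFE/AB/- → run D
t=9: L0/L1/L2 = DFE/AB/- → run D
t=10: L0/L1/L2 = FE/AB/- → run F
t=11: L0/L1/L2 = FE/AB/- → run F
t=12: L0/L1/L2 = FE/AB/- → run F
t=13: L0/L1/L2 = E/ABF/- → run E
t=14: L0/L1/L2 = E/ABF/- → run E
t=15: L0/L1/L2 = E/ABF/- → run E
t=16: L0/L1/L2 = -/ABFE/- → run A
t=17: L0/L1/L2 = -/BFE/- → run B
t=18: L0/L1/L2 = -/FE/- → run F
t=19: L0/L1/L2 = -/E/- → run E
t=20: (idle)
t=21: (idle)
t=22: (idle)
t=23: (idle)
t=24: (idle)
t=25: (idle)
t=26: (idle)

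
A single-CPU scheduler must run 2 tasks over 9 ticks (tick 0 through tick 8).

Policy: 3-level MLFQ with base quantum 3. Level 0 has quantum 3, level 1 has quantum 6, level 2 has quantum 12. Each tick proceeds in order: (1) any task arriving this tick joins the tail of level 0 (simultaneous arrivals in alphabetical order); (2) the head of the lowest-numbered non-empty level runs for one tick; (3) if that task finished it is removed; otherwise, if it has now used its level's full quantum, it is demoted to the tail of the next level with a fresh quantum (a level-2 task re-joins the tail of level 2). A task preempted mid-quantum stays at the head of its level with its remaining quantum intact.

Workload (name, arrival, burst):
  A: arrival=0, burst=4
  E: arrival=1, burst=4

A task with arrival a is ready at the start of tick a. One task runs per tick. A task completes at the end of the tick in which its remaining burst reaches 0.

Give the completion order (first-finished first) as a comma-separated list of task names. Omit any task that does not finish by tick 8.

completion order = A, E

t=0: L0/L1/L2 = A/-/- → run A
t=1: L0/L1/L2 = AE/-/- → run A
t=2: L0/L1/L2 = AE/-/- → run A
t=3: L0/L1/L2 = E/A/- → run E
t=4: L0/L1/L2 = E/A/- → run E
t=5: L0/L1/L2 = E/A/- → run E
t=6: L0/L1/L2 = -/AE/- → run A
t=7: L0/L1/L2 = -/E/- → run E
t=8: (idle)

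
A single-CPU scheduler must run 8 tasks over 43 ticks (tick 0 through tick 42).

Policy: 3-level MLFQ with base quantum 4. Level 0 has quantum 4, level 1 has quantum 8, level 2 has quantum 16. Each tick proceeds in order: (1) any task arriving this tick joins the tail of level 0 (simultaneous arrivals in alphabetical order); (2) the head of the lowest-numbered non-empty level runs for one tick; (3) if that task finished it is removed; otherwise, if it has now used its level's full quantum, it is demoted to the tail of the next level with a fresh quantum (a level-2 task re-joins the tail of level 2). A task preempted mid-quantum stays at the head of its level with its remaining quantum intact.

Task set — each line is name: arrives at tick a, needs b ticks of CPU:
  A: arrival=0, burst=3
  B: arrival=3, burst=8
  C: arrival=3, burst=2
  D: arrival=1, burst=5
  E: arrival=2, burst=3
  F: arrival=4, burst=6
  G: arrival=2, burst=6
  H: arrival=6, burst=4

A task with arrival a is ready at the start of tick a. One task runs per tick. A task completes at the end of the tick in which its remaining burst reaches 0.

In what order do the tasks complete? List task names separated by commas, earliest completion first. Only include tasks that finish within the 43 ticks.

t=0: L0/L1/L2 = A/-/- → run A
t=1: L0/L1/L2 = AD/-/- → run A
t=2: L0/L1/L2 = ADEG/-/- → run A
t=3: L0/L1/L2 = DEGBC/-/- → run D
t=4: L0/L1/L2 = DEGBCF/-/- → run D
t=5: L0/L1/L2 = DEGBCF/-/- → run D
t=6: L0/L1/L2 = DEGBCFH/-/- → run D
t=7: L0/L1/L2 = EGBCFH/D/- → run E
t=8: L0/L1/L2 = EGBCFH/D/- → run E
t=9: L0/L1/L2 = EGBCFH/D/- → run E
t=10: L0/L1/L2 = GBCFH/D/- → run G
t=11: L0/L1/L2 = GBCFH/D/- → run G
t=12: L0/L1/L2 = GBCFH/D/- → run G
t=13: L0/L1/L2 = GBCFH/D/- → run G
t=14: L0/L1/L2 = BCFH/DG/- → run B
t=15: L0/L1/L2 = BCFH/DG/- → run B
t=16: L0/L1/L2 = BCFH/DG/- → run B
t=17: L0/L1/L2 = BCFH/DG/- → run B
t=18: L0/L1/L2 = CFH/DGB/- → run C
t=19: L0/L1/L2 = CFH/DGB/- → run C
t=20: L0/L1/L2 = FH/DGB/- → run F
t=21: L0/L1/L2 = FH/DGB/- → run F
t=22: L0/L1/L2 = FH/DGB/- → run F
t=23: L0/L1/L2 = FH/DGB/- → run F
t=24: L0/L1/L2 = H/DGBF/- → run H
t=25: L0/L1/L2 = H/DGBF/- → run H
t=26: L0/L1/L2 = H/DGBF/- → run H
t=27: L0/L1/L2 = H/DGBF/- → run H
t=28: L0/L1/L2 = -/DGBF/- → run D
t=29: L0/L1/L2 = -/GBF/- → run G
t=30: L0/L1/L2 = -/GBF/- → run G
t=31: L0/L1/L2 = -/BF/- → run B
t=32: L0/L1/L2 = -/BF/- → run B
t=33: L0/L1/L2 = -/BF/- → run B
t=34: L0/L1/L2 = -/BF/- → run B
t=35: L0/L1/L2 = -/F/- → run F
t=36: L0/L1/L2 = -/F/- → run F
t=37: (idle)
t=38: (idle)
t=39: (idle)
t=40: (idle)
t=41: (idle)
t=42: (idle)

completion order = A, E, C, H, D, G, B, F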